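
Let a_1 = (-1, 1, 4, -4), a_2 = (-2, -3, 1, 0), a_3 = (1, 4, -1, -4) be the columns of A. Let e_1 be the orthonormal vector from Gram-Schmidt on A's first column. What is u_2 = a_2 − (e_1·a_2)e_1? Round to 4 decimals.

a_1 = (-1, 1, 4, -4); ‖a_1‖ = 5.8310, so e_1 = (-0.1715, 0.1715, 0.6860, -0.6860).
e_1·a_2 = (-0.1715)·(-2) + 0.1715·(-3) + 0.6860·1 + (-0.6860)·0 = 0.5145.
u_2 = a_2 − 0.5145·e_1 = (-1.9118, -3.0882, 0.6471, 0.3529).

u_2 = (-1.9118, -3.0882, 0.6471, 0.3529)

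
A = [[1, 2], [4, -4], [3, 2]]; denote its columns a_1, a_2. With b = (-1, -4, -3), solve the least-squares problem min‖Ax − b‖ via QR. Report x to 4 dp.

q_1 = a_1/‖a_1‖ = (1, 4, 3)/5.0990 = (0.1961, 0.7845, 0.5883).
r_{12} = q_1·a_2 = -1.5689.
u_2 = a_2 + 1.5689·q_1 = (2.3077, -2.7692, 2.9231).
‖u_2‖ = 4.6410, so q_2 = (0.4972, -0.5967, 0.6298).
Qᵀb = (-5.0990, 0.0000).
Back-substitute: x_2 = 0.0000/4.6410 = 0.0000.
x_1 = (-5.0990 + 1.5689·0.0000)/5.0990 = -1.0000.

x = (-1.0000, 0.0000)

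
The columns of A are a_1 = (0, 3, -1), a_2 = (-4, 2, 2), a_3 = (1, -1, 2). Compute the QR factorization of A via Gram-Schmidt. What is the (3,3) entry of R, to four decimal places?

r_{33} = 1.8708

q_1 = a_1/‖a_1‖ = (0, 3, -1)/3.1623 = (0.0000, 0.9487, -0.3162).
r_{12} = q_1·a_2 = 1.2649.
u_2 = a_2 − 1.2649·q_1 = (-4.0000, 0.8000, 2.4000).
‖u_2‖ = 4.7329, so q_2 = (-0.8452, 0.1690, 0.5071).
r_{13} = q_1·a_3 = -1.5811; r_{23} = q_2·a_3 = 0.0000.
u_3 = a_3 + 1.5811·q_1 + 0.0000·q_2 = (1.0000, 0.5000, 1.5000).
r_{33} = ‖u_3‖ = 1.8708.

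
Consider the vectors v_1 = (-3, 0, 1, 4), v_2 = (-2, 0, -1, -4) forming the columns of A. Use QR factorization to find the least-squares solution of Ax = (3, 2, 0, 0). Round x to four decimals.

x = (-0.6000, -0.6000)

v_1 = (-3, 0, 1, 4); ‖v_1‖ = 5.0990, so e_1 = (-0.5883, 0.0000, 0.1961, 0.7845).
e_1·v_2 = (-0.5883)·(-2) + 0.0000·0 + 0.1961·(-1) + 0.7845·(-4) = -2.1573.
u_2 = v_2 + 2.1573·e_1 = (-3.2692, 0.0000, -0.5769, -2.3077).
‖u_2‖ = 4.0430, so e_2 = (-0.8086, 0.0000, -0.1427, -0.5708).
Qᵀb = (-1.7650, -2.4258).
Back-substitute: x_2 = -2.4258/4.0430 = -0.6000.
x_1 = (-1.7650 + 2.1573·(-0.6000))/5.0990 = -0.6000.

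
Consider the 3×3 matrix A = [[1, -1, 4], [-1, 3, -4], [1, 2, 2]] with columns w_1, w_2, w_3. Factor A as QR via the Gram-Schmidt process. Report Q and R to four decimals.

w_1 = (1, -1, 1); ‖w_1‖ = 1.7321, so e_1 = (0.5774, -0.5774, 0.5774).
e_1·w_2 = 0.5774·(-1) + (-0.5774)·3 + 0.5774·2 = -1.1547.
u_2 = w_2 + 1.1547·e_1 = (-0.3333, 2.3333, 2.6667).
‖u_2‖ = 3.5590, so e_2 = (-0.0937, 0.6556, 0.7493).
e_1·w_3 = 0.5774·4 + (-0.5774)·(-4) + 0.5774·2 = 5.7735; e_2·w_3 = (-0.0937)·4 + 0.6556·(-4) + 0.7493·2 = -1.4985.
u_3 = w_3 − 5.7735·e_1 + 1.4985·e_2 = (0.5263, 0.3158, -0.2105).
‖u_3‖ = 0.6489, so e_3 = (0.8111, 0.4867, -0.3244).

Q = [[0.5774, -0.0937, 0.8111], [-0.5774, 0.6556, 0.4867], [0.5774, 0.7493, -0.3244]], R = [[1.7321, -1.1547, 5.7735], [0.0000, 3.5590, -1.4985], [0.0000, 0.0000, 0.6489]]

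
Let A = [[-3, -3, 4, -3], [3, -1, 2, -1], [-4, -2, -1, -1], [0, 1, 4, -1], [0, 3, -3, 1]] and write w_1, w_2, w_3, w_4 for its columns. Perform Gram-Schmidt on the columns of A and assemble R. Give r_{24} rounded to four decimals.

w_1 = (-3, 3, -4, 0, 0); ‖w_1‖ = 5.8310, so e_1 = (-0.5145, 0.5145, -0.6860, 0.0000, 0.0000).
e_1·w_2 = (-0.5145)·(-3) + 0.5145·(-1) + (-0.6860)·(-2) + 0.0000·1 + 0.0000·3 = 2.4010.
u_2 = w_2 − 2.4010·e_1 = (-1.7647, -2.2353, -0.3529, 1.0000, 3.0000).
‖u_2‖ = 4.2703, so e_2 = (-0.4133, -0.5235, -0.0827, 0.2342, 0.7025).
r_{24} = e_2·w_4 = 2.3142.

r_{24} = 2.3142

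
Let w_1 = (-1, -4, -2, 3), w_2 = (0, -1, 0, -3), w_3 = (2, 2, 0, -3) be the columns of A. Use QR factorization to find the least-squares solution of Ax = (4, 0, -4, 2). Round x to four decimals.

q_1 = w_1/‖w_1‖ = (-1, -4, -2, 3)/5.4772 = (-0.1826, -0.7303, -0.3651, 0.5477).
r_{12} = q_1·w_2 = -0.9129.
u_2 = w_2 + 0.9129·q_1 = (-0.1667, -1.6667, -0.3333, -2.5000).
‖u_2‖ = 3.0277, so q_2 = (-0.0550, -0.5505, -0.1101, -0.8257).
r_{13} = q_1·w_3 = -3.4689; r_{23} = q_2·w_3 = 1.2661.
u_3 = w_3 + 3.4689·q_1 − 1.2661·q_2 = (1.4364, 0.1636, -1.1273, -0.0545).
‖u_3‖ = 1.8340, so q_3 = (0.7832, 0.0892, -0.6146, -0.0297).
Qᵀb = (1.8257, -1.4313, 5.5318).
Back-substitute: x_3 = 5.5318/1.8340 = 3.0162.
x_2 = (-1.4313 − 1.2661·3.0162)/3.0277 = -1.7341.
x_1 = (1.8257 + 0.9129·(-1.7341) + 3.4689·3.0162)/5.4772 = 1.9546.

x = (1.9546, -1.7341, 3.0162)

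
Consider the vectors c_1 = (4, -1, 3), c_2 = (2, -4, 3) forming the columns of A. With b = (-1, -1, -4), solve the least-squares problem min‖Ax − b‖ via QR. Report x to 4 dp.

x = (-0.7188, 0.1757)

q_1 = c_1/‖c_1‖ = (4, -1, 3)/5.0990 = (0.7845, -0.1961, 0.5883).
r_{12} = q_1·c_2 = 4.1184.
u_2 = c_2 − 4.1184·q_1 = (-1.2308, -3.1923, 0.5769).
‖u_2‖ = 3.4696, so q_2 = (-0.3547, -0.9201, 0.1663).
Qᵀb = (-2.9417, 0.6097).
Back-substitute: x_2 = 0.6097/3.4696 = 0.1757.
x_1 = (-2.9417 − 4.1184·0.1757)/5.0990 = -0.7188.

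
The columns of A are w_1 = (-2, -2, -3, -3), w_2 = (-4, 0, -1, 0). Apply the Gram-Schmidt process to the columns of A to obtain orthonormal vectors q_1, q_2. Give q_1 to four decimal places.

w_1 = (-2, -2, -3, -3); ‖w_1‖ = 5.0990, so q_1 = (-0.3922, -0.3922, -0.5883, -0.5883).

q_1 = (-0.3922, -0.3922, -0.5883, -0.5883)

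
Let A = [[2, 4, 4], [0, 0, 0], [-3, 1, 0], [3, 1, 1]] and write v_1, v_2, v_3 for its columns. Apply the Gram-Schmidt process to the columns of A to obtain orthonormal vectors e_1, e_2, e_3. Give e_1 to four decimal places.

v_1 = (2, 0, -3, 3); ‖v_1‖ = 4.6904, so e_1 = (0.4264, 0.0000, -0.6396, 0.6396).

e_1 = (0.4264, 0.0000, -0.6396, 0.6396)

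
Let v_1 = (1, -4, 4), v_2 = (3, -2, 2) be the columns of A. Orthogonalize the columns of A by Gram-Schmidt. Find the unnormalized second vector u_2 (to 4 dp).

e_1 = v_1/‖v_1‖ = (1, -4, 4)/5.7446 = (0.1741, -0.6963, 0.6963).
r_{12} = e_1·v_2 = 3.3075.
u_2 = v_2 − 3.3075·e_1 = (2.4242, 0.3030, -0.3030).

u_2 = (2.4242, 0.3030, -0.3030)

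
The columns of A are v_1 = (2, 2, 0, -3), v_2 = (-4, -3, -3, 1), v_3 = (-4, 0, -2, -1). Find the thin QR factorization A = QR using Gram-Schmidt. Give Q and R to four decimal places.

v_1 = (2, 2, 0, -3); ‖v_1‖ = 4.1231, so q_1 = (0.4851, 0.4851, 0.0000, -0.7276).
q_1·v_2 = 0.4851·(-4) + 0.4851·(-3) + 0.0000·(-3) + (-0.7276)·1 = -4.1231.
u_2 = v_2 + 4.1231·q_1 = (-2.0000, -1.0000, -3.0000, -2.0000).
‖u_2‖ = 4.2426, so q_2 = (-0.4714, -0.2357, -0.7071, -0.4714).
q_1·v_3 = 0.4851·(-4) + 0.4851·0 + 0.0000·(-2) + (-0.7276)·(-1) = -1.2127; q_2·v_3 = (-0.4714)·(-4) + (-0.2357)·0 + (-0.7071)·(-2) + (-0.4714)·(-1) = 3.7712.
u_3 = v_3 + 1.2127·q_1 − 3.7712·q_2 = (-1.6340, 1.4771, 0.6667, -0.1046).
‖u_3‖ = 2.3037, so q_3 = (-0.7093, 0.6412, 0.2894, -0.0454).

Q = [[0.4851, -0.4714, -0.7093], [0.4851, -0.2357, 0.6412], [0.0000, -0.7071, 0.2894], [-0.7276, -0.4714, -0.0454]], R = [[4.1231, -4.1231, -1.2127], [0.0000, 4.2426, 3.7712], [0.0000, 0.0000, 2.3037]]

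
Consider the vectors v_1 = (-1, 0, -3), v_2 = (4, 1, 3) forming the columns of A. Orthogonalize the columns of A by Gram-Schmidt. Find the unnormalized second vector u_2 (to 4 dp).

v_1 = (-1, 0, -3); ‖v_1‖ = 3.1623, so e_1 = (-0.3162, 0.0000, -0.9487).
e_1·v_2 = (-0.3162)·4 + 0.0000·1 + (-0.9487)·3 = -4.1110.
u_2 = v_2 + 4.1110·e_1 = (2.7000, 1.0000, -0.9000).

u_2 = (2.7000, 1.0000, -0.9000)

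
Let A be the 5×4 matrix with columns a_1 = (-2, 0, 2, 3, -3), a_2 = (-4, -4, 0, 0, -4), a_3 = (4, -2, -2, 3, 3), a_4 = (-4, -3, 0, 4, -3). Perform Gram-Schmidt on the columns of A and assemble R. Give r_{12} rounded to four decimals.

a_1 = (-2, 0, 2, 3, -3); ‖a_1‖ = 5.0990, so q_1 = (-0.3922, 0.0000, 0.3922, 0.5883, -0.5883).
r_{12} = q_1·a_2 = 3.9223.

r_{12} = 3.9223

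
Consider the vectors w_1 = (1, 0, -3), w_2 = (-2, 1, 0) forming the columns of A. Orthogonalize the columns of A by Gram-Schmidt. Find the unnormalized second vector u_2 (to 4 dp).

w_1 = (1, 0, -3); ‖w_1‖ = 3.1623, so q_1 = (0.3162, 0.0000, -0.9487).
q_1·w_2 = 0.3162·(-2) + 0.0000·1 + (-0.9487)·0 = -0.6325.
u_2 = w_2 + 0.6325·q_1 = (-1.8000, 1.0000, -0.6000).

u_2 = (-1.8000, 1.0000, -0.6000)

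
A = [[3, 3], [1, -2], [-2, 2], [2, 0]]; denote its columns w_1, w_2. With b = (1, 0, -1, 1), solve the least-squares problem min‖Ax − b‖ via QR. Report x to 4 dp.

x = (0.3906, -0.0101)

w_1 = (3, 1, -2, 2); ‖w_1‖ = 4.2426, so e_1 = (0.7071, 0.2357, -0.4714, 0.4714).
e_1·w_2 = 0.7071·3 + 0.2357·(-2) + (-0.4714)·2 + 0.4714·0 = 0.7071.
u_2 = w_2 − 0.7071·e_1 = (2.5000, -2.1667, 2.3333, -0.3333).
‖u_2‖ = 4.0620, so e_2 = (0.6155, -0.5334, 0.5744, -0.0821).
Qᵀb = (1.6499, -0.0410).
Back-substitute: x_2 = -0.0410/4.0620 = -0.0101.
x_1 = (1.6499 − 0.7071·(-0.0101))/4.2426 = 0.3906.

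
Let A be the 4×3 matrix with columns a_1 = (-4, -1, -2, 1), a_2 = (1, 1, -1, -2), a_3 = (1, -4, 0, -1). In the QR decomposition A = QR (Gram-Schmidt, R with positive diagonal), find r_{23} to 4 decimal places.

r_{23} = -0.5068

a_1 = (-4, -1, -2, 1); ‖a_1‖ = 4.6904, so e_1 = (-0.8528, -0.2132, -0.4264, 0.2132).
e_1·a_2 = (-0.8528)·1 + (-0.2132)·1 + (-0.4264)·(-1) + 0.2132·(-2) = -1.0660.
u_2 = a_2 + 1.0660·e_1 = (0.0909, 0.7727, -1.4545, -1.7727).
‖u_2‖ = 2.4215, so e_2 = (0.0375, 0.3191, -0.6007, -0.7321).
r_{23} = e_2·a_3 = -0.5068.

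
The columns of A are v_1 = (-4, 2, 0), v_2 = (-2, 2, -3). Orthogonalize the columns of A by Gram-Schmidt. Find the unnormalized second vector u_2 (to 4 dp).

u_2 = (0.4000, 0.8000, -3.0000)

v_1 = (-4, 2, 0); ‖v_1‖ = 4.4721, so q_1 = (-0.8944, 0.4472, 0.0000).
q_1·v_2 = (-0.8944)·(-2) + 0.4472·2 + 0.0000·(-3) = 2.6833.
u_2 = v_2 − 2.6833·q_1 = (0.4000, 0.8000, -3.0000).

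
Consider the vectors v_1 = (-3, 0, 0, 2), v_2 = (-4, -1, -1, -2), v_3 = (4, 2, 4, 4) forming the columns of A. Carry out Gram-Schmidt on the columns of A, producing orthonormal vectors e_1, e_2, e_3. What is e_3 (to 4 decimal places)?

e_3 = (-0.1572, 0.1536, 0.9466, -0.2358)

v_1 = (-3, 0, 0, 2); ‖v_1‖ = 3.6056, so e_1 = (-0.8321, 0.0000, 0.0000, 0.5547).
e_1·v_2 = (-0.8321)·(-4) + 0.0000·(-1) + 0.0000·(-1) + 0.5547·(-2) = 2.2188.
u_2 = v_2 − 2.2188·e_1 = (-2.1538, -1.0000, -1.0000, -3.2308).
‖u_2‖ = 4.1324, so e_2 = (-0.5212, -0.2420, -0.2420, -0.7818).
e_1·v_3 = (-0.8321)·4 + 0.0000·2 + 0.0000·4 + 0.5547·4 = -1.1094; e_2·v_3 = (-0.5212)·4 + (-0.2420)·2 + (-0.2420)·4 + (-0.7818)·4 = -6.6640.
u_3 = v_3 + 1.1094·e_1 + 6.6640·e_2 = (-0.3964, 0.3874, 2.3874, -0.5946).
‖u_3‖ = 2.5220, so e_3 = (-0.1572, 0.1536, 0.9466, -0.2358).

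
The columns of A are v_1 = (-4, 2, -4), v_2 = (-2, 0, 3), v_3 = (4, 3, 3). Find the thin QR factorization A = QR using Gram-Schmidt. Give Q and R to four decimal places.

q_1 = v_1/‖v_1‖ = (-4, 2, -4)/6.0000 = (-0.6667, 0.3333, -0.6667).
r_{12} = q_1·v_2 = -0.6667.
u_2 = v_2 + 0.6667·q_1 = (-2.4444, 0.2222, 2.5556).
‖u_2‖ = 3.5434, so q_2 = (-0.6899, 0.0627, 0.7212).
r_{13} = q_1·v_3 = -3.6667; r_{23} = q_2·v_3 = -0.4076.
u_3 = v_3 + 3.6667·q_1 + 0.4076·q_2 = (1.2743, 4.2478, 0.8496).
‖u_3‖ = 4.5155, so q_3 = (0.2822, 0.9407, 0.1881).

Q = [[-0.6667, -0.6899, 0.2822], [0.3333, 0.0627, 0.9407], [-0.6667, 0.7212, 0.1881]], R = [[6.0000, -0.6667, -3.6667], [0.0000, 3.5434, -0.4076], [0.0000, 0.0000, 4.5155]]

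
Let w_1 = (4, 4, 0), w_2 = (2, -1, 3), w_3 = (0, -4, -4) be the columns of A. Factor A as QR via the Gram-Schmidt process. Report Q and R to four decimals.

Q = [[0.7071, 0.4082, 0.5774], [0.7071, -0.4082, -0.5774], [0.0000, 0.8165, -0.5774]], R = [[5.6569, 0.7071, -2.8284], [0.0000, 3.6742, -1.6330], [0.0000, 0.0000, 4.6188]]

q_1 = w_1/‖w_1‖ = (4, 4, 0)/5.6569 = (0.7071, 0.7071, 0.0000).
r_{12} = q_1·w_2 = 0.7071.
u_2 = w_2 − 0.7071·q_1 = (1.5000, -1.5000, 3.0000).
‖u_2‖ = 3.6742, so q_2 = (0.4082, -0.4082, 0.8165).
r_{13} = q_1·w_3 = -2.8284; r_{23} = q_2·w_3 = -1.6330.
u_3 = w_3 + 2.8284·q_1 + 1.6330·q_2 = (2.6667, -2.6667, -2.6667).
‖u_3‖ = 4.6188, so q_3 = (0.5774, -0.5774, -0.5774).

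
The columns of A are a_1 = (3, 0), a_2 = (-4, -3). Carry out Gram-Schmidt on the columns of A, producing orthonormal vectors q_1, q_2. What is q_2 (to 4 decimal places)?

a_1 = (3, 0); ‖a_1‖ = 3.0000, so q_1 = (1.0000, 0.0000).
q_1·a_2 = 1.0000·(-4) + 0.0000·(-3) = -4.0000.
u_2 = a_2 + 4.0000·q_1 = (0.0000, -3.0000).
‖u_2‖ = 3.0000, so q_2 = (0.0000, -1.0000).

q_2 = (0.0000, -1.0000)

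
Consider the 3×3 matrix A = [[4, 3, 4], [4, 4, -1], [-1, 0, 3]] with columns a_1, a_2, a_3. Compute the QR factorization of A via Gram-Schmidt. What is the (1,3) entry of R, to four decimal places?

a_1 = (4, 4, -1); ‖a_1‖ = 5.7446, so q_1 = (0.6963, 0.6963, -0.1741).
r_{13} = q_1·a_3 = 1.5667.

r_{13} = 1.5667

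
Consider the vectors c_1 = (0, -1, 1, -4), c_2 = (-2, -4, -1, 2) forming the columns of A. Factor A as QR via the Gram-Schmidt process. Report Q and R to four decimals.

c_1 = (0, -1, 1, -4); ‖c_1‖ = 4.2426, so e_1 = (0.0000, -0.2357, 0.2357, -0.9428).
e_1·c_2 = 0.0000·(-2) + (-0.2357)·(-4) + 0.2357·(-1) + (-0.9428)·2 = -1.1785.
u_2 = c_2 + 1.1785·e_1 = (-2.0000, -4.2778, -0.7222, 0.8889).
‖u_2‖ = 4.8591, so e_2 = (-0.4116, -0.8804, -0.1486, 0.1829).

Q = [[0.0000, -0.4116], [-0.2357, -0.8804], [0.2357, -0.1486], [-0.9428, 0.1829]], R = [[4.2426, -1.1785], [0.0000, 4.8591]]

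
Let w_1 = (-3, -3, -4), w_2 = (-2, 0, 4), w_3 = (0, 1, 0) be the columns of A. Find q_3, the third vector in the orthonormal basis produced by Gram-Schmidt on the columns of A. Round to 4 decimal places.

w_1 = (-3, -3, -4); ‖w_1‖ = 5.8310, so q_1 = (-0.5145, -0.5145, -0.6860).
q_1·w_2 = (-0.5145)·(-2) + (-0.5145)·0 + (-0.6860)·4 = -1.7150.
u_2 = w_2 + 1.7150·q_1 = (-2.8824, -0.8824, 2.8235).
‖u_2‖ = 4.1302, so q_2 = (-0.6979, -0.2136, 0.6836).
q_1·w_3 = (-0.5145)·0 + (-0.5145)·1 + (-0.6860)·0 = -0.5145; q_2·w_3 = (-0.6979)·0 + (-0.2136)·1 + 0.6836·0 = -0.2136.
u_3 = w_3 + 0.5145·q_1 + 0.2136·q_2 = (-0.4138, 0.6897, -0.2069).
‖u_3‖ = 0.8305, so q_3 = (-0.4983, 0.8305, -0.2491).

q_3 = (-0.4983, 0.8305, -0.2491)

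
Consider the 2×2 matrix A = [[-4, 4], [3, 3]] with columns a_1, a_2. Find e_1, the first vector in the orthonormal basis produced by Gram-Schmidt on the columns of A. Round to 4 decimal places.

a_1 = (-4, 3); ‖a_1‖ = 5.0000, so e_1 = (-0.8000, 0.6000).

e_1 = (-0.8000, 0.6000)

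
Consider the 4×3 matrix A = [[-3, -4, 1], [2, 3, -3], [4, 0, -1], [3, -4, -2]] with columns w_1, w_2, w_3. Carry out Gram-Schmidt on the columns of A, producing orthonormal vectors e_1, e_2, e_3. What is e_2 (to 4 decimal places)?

w_1 = (-3, 2, 4, 3); ‖w_1‖ = 6.1644, so e_1 = (-0.4867, 0.3244, 0.6489, 0.4867).
e_1·w_2 = (-0.4867)·(-4) + 0.3244·3 + 0.6489·0 + 0.4867·(-4) = 0.9733.
u_2 = w_2 − 0.9733·e_1 = (-3.5263, 2.6842, -0.6316, -4.4737).
‖u_2‖ = 6.3287, so e_2 = (-0.5572, 0.4241, -0.0998, -0.7069).

e_2 = (-0.5572, 0.4241, -0.0998, -0.7069)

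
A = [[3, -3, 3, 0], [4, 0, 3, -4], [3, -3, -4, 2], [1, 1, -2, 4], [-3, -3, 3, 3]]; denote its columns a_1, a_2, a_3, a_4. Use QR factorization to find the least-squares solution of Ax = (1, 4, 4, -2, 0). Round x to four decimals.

a_1 = (3, 4, 3, 1, -3); ‖a_1‖ = 6.6332, so e_1 = (0.4523, 0.6030, 0.4523, 0.1508, -0.4523).
e_1·a_2 = 0.4523·(-3) + 0.6030·0 + 0.4523·(-3) + 0.1508·1 + (-0.4523)·(-3) = -1.2060.
u_2 = a_2 + 1.2060·e_1 = (-2.4545, 0.7273, -2.4545, 1.1818, -3.5455).
‖u_2‖ = 5.1522, so e_2 = (-0.4764, 0.1412, -0.4764, 0.2294, -0.6881).
e_1·a_3 = 0.4523·3 + 0.6030·3 + 0.4523·(-4) + 0.1508·(-2) + (-0.4523)·3 = -0.3015; e_2·a_3 = (-0.4764)·3 + 0.1412·3 + (-0.4764)·(-4) + 0.2294·(-2) + (-0.6881)·3 = -1.6233.
u_3 = a_3 + 0.3015·e_1 + 1.6233·e_2 = (2.3630, 3.4110, -4.6370, -1.5822, 1.7466).
‖u_3‖ = 6.6539, so e_3 = (0.3551, 0.5126, -0.6969, -0.2378, 0.2625).
e_1·a_4 = 0.4523·0 + 0.6030·(-4) + 0.4523·2 + 0.1508·4 + (-0.4523)·3 = -2.2613; e_2·a_4 = (-0.4764)·0 + 0.1412·(-4) + (-0.4764)·2 + 0.2294·4 + (-0.6881)·3 = -2.6643; e_3·a_4 = 0.3551·0 + 0.5126·(-4) + (-0.6969)·2 + (-0.2378)·4 + 0.2625·3 = -3.6080.
u_4 = a_4 + 2.2613·e_1 + 2.6643·e_2 + 3.6080·e_3 = (1.0347, -0.4107, -0.7609, 4.0941, 1.0909).
‖u_4‖ = 4.4464, so e_4 = (0.2327, -0.0924, -0.1711, 0.9208, 0.2453).
Qᵀb = (4.3719, -2.2762, 0.0937, -2.6629).
Back-substitute: x_4 = -2.6629/4.4464 = -0.5989.
x_3 = (0.0937 + 3.6080·(-0.5989))/6.6539 = -0.3107.
x_2 = (-2.2762 + 1.6233·(-0.3107) + 2.6643·(-0.5989))/5.1522 = -0.8494.
x_1 = (4.3719 + 1.2060·(-0.8494) + 0.3015·(-0.3107) + 2.2613·(-0.5989))/6.6332 = 0.2864.

x = (0.2864, -0.8494, -0.3107, -0.5989)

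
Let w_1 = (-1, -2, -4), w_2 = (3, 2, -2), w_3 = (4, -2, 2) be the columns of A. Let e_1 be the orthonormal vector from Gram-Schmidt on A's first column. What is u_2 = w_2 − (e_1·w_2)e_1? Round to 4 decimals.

w_1 = (-1, -2, -4); ‖w_1‖ = 4.5826, so e_1 = (-0.2182, -0.4364, -0.8729).
e_1·w_2 = (-0.2182)·3 + (-0.4364)·2 + (-0.8729)·(-2) = 0.2182.
u_2 = w_2 − 0.2182·e_1 = (3.0476, 2.0952, -1.8095).

u_2 = (3.0476, 2.0952, -1.8095)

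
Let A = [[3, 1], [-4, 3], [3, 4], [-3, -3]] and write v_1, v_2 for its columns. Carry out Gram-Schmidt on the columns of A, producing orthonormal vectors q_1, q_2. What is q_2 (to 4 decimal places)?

v_1 = (3, -4, 3, -3); ‖v_1‖ = 6.5574, so q_1 = (0.4575, -0.6100, 0.4575, -0.4575).
q_1·v_2 = 0.4575·1 + (-0.6100)·3 + 0.4575·4 + (-0.4575)·(-3) = 1.8300.
u_2 = v_2 − 1.8300·q_1 = (0.1628, 4.1163, 3.1628, -2.1628).
‖u_2‖ = 5.6259, so q_2 = (0.0289, 0.7317, 0.5622, -0.3844).

q_2 = (0.0289, 0.7317, 0.5622, -0.3844)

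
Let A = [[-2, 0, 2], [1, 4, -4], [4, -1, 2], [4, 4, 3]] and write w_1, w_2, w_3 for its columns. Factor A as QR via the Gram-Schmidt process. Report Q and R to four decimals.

Q = [[-0.3288, 0.1694, 0.6125], [0.1644, 0.6986, -0.5667], [0.6576, -0.5345, -0.0950], [0.6576, 0.4445, 0.5429]], R = [[6.0828, 2.6304, 1.9728], [0.0000, 5.1070, -2.1910], [0.0000, 0.0000, 4.9303]]

w_1 = (-2, 1, 4, 4); ‖w_1‖ = 6.0828, so q_1 = (-0.3288, 0.1644, 0.6576, 0.6576).
q_1·w_2 = (-0.3288)·0 + 0.1644·4 + 0.6576·(-1) + 0.6576·4 = 2.6304.
u_2 = w_2 − 2.6304·q_1 = (0.8649, 3.5676, -2.7297, 2.2703).
‖u_2‖ = 5.1070, so q_2 = (0.1694, 0.6986, -0.5345, 0.4445).
q_1·w_3 = (-0.3288)·2 + 0.1644·(-4) + 0.6576·2 + 0.6576·3 = 1.9728; q_2·w_3 = 0.1694·2 + 0.6986·(-4) + (-0.5345)·2 + 0.4445·3 = -2.1910.
u_3 = w_3 − 1.9728·q_1 + 2.1910·q_2 = (3.0197, -2.7938, -0.4684, 2.6767).
‖u_3‖ = 4.9303, so q_3 = (0.6125, -0.5667, -0.0950, 0.5429).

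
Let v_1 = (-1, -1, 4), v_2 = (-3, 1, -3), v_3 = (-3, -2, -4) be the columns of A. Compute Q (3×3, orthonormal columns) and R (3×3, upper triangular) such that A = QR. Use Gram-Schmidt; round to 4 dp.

Q = [[-0.2357, -0.9697, -0.0643], [-0.2357, 0.1212, -0.9642], [0.9428, -0.2121, -0.2571]], R = [[4.2426, -2.3570, -2.5927], [0.0000, 3.6667, 3.5152], [0.0000, 0.0000, 3.1498]]

v_1 = (-1, -1, 4); ‖v_1‖ = 4.2426, so q_1 = (-0.2357, -0.2357, 0.9428).
q_1·v_2 = (-0.2357)·(-3) + (-0.2357)·1 + 0.9428·(-3) = -2.3570.
u_2 = v_2 + 2.3570·q_1 = (-3.5556, 0.4444, -0.7778).
‖u_2‖ = 3.6667, so q_2 = (-0.9697, 0.1212, -0.2121).
q_1·v_3 = (-0.2357)·(-3) + (-0.2357)·(-2) + 0.9428·(-4) = -2.5927; q_2·v_3 = (-0.9697)·(-3) + 0.1212·(-2) + (-0.2121)·(-4) = 3.5152.
u_3 = v_3 + 2.5927·q_1 − 3.5152·q_2 = (-0.2025, -3.0372, -0.8099).
‖u_3‖ = 3.1498, so q_3 = (-0.0643, -0.9642, -0.2571).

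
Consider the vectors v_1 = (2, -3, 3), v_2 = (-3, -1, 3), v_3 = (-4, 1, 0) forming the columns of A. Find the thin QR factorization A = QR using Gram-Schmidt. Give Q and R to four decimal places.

Q = [[0.4264, -0.8508, -0.3070], [-0.6396, -0.0436, -0.7675], [0.6396, 0.5236, -0.5628]], R = [[4.6904, 1.2792, -2.3452], [0.0000, 4.1670, 3.3598], [0.0000, 0.0000, 0.4605]]

e_1 = v_1/‖v_1‖ = (2, -3, 3)/4.6904 = (0.4264, -0.6396, 0.6396).
r_{12} = e_1·v_2 = 1.2792.
u_2 = v_2 − 1.2792·e_1 = (-3.5455, -0.1818, 2.1818).
‖u_2‖ = 4.1670, so e_2 = (-0.8508, -0.0436, 0.5236).
r_{13} = e_1·v_3 = -2.3452; r_{23} = e_2·v_3 = 3.3598.
u_3 = v_3 + 2.3452·e_1 − 3.3598·e_2 = (-0.1414, -0.3534, -0.2592).
‖u_3‖ = 0.4605, so e_3 = (-0.3070, -0.7675, -0.5628).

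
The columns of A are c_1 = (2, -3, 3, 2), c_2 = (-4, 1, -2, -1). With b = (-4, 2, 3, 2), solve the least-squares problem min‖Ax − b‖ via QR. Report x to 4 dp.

c_1 = (2, -3, 3, 2); ‖c_1‖ = 5.0990, so q_1 = (0.3922, -0.5883, 0.5883, 0.3922).
q_1·c_2 = 0.3922·(-4) + (-0.5883)·1 + 0.5883·(-2) + 0.3922·(-1) = -3.7262.
u_2 = c_2 + 3.7262·q_1 = (-2.5385, -1.1923, 0.1923, 0.4615).
‖u_2‖ = 2.8488, so q_2 = (-0.8911, -0.4185, 0.0675, 0.1620).
Qᵀb = (-0.1961, 3.2538).
Back-substitute: x_2 = 3.2538/2.8488 = 1.1422.
x_1 = (-0.1961 + 3.7262·1.1422)/5.0990 = 0.7962.

x = (0.7962, 1.1422)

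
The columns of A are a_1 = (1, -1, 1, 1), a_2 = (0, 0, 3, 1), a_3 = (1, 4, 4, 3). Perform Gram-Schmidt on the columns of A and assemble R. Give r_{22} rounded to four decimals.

r_{22} = 2.4495

a_1 = (1, -1, 1, 1); ‖a_1‖ = 2.0000, so e_1 = (0.5000, -0.5000, 0.5000, 0.5000).
e_1·a_2 = 0.5000·0 + (-0.5000)·0 + 0.5000·3 + 0.5000·1 = 2.0000.
u_2 = a_2 − 2.0000·e_1 = (-1.0000, 1.0000, 2.0000, 0.0000).
r_{22} = ‖u_2‖ = 2.4495.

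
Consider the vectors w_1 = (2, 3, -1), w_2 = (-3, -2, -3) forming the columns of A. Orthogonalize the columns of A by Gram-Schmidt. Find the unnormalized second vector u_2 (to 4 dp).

u_2 = (-1.7143, -0.0714, -3.6429)

w_1 = (2, 3, -1); ‖w_1‖ = 3.7417, so q_1 = (0.5345, 0.8018, -0.2673).
q_1·w_2 = 0.5345·(-3) + 0.8018·(-2) + (-0.2673)·(-3) = -2.4054.
u_2 = w_2 + 2.4054·q_1 = (-1.7143, -0.0714, -3.6429).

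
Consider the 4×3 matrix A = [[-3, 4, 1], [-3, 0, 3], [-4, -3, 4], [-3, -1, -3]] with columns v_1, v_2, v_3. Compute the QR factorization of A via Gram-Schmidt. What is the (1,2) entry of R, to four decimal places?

r_{12} = 0.4575

v_1 = (-3, -3, -4, -3); ‖v_1‖ = 6.5574, so q_1 = (-0.4575, -0.4575, -0.6100, -0.4575).
r_{12} = q_1·v_2 = 0.4575.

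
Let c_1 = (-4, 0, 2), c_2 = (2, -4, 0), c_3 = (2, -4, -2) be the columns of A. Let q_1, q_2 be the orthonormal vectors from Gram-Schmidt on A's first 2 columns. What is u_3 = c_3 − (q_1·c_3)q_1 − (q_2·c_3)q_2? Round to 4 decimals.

c_1 = (-4, 0, 2); ‖c_1‖ = 4.4721, so q_1 = (-0.8944, 0.0000, 0.4472).
q_1·c_2 = (-0.8944)·2 + 0.0000·(-4) + 0.4472·0 = -1.7889.
u_2 = c_2 + 1.7889·q_1 = (0.4000, -4.0000, 0.8000).
‖u_2‖ = 4.0988, so q_2 = (0.0976, -0.9759, 0.1952).
q_1·c_3 = (-0.8944)·2 + 0.0000·(-4) + 0.4472·(-2) = -2.6833; q_2·c_3 = 0.0976·2 + (-0.9759)·(-4) + 0.1952·(-2) = 3.7084.
u_3 = c_3 + 2.6833·q_1 − 3.7084·q_2 = (-0.7619, -0.3810, -1.5238).

u_3 = (-0.7619, -0.3810, -1.5238)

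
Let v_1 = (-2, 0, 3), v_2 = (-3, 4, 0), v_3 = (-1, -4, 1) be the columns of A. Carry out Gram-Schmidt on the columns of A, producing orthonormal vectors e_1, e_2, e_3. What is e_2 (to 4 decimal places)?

e_2 = (-0.4405, 0.8484, -0.2937)

e_1 = v_1/‖v_1‖ = (-2, 0, 3)/3.6056 = (-0.5547, 0.0000, 0.8321).
r_{12} = e_1·v_2 = 1.6641.
u_2 = v_2 − 1.6641·e_1 = (-2.0769, 4.0000, -1.3846).
‖u_2‖ = 4.7150, so e_2 = (-0.4405, 0.8484, -0.2937).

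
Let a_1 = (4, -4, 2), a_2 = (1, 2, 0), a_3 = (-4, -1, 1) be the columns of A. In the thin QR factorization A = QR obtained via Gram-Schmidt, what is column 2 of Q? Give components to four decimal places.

e_2 = (0.6768, 0.7288, 0.1041)

e_1 = a_1/‖a_1‖ = (4, -4, 2)/6.0000 = (0.6667, -0.6667, 0.3333).
r_{12} = e_1·a_2 = -0.6667.
u_2 = a_2 + 0.6667·e_1 = (1.4444, 1.5556, 0.2222).
‖u_2‖ = 2.1344, so e_2 = (0.6768, 0.7288, 0.1041).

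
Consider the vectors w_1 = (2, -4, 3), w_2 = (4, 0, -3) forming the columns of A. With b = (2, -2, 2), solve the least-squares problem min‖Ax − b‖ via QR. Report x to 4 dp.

x = (0.6243, 0.1050)

q_1 = w_1/‖w_1‖ = (2, -4, 3)/5.3852 = (0.3714, -0.7428, 0.5571).
r_{12} = q_1·w_2 = -0.1857.
u_2 = w_2 + 0.1857·q_1 = (4.0690, -0.1379, -2.8966).
‖u_2‖ = 4.9966, so q_2 = (0.8144, -0.0276, -0.5797).
Qᵀb = (3.3425, 0.5245).
Back-substitute: x_2 = 0.5245/4.9966 = 0.1050.
x_1 = (3.3425 + 0.1857·0.1050)/5.3852 = 0.6243.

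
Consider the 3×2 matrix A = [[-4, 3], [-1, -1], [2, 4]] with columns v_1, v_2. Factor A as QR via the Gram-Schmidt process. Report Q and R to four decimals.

e_1 = v_1/‖v_1‖ = (-4, -1, 2)/4.5826 = (-0.8729, -0.2182, 0.4364).
r_{12} = e_1·v_2 = -0.6547.
u_2 = v_2 + 0.6547·e_1 = (2.4286, -1.1429, 4.2857).
‖u_2‖ = 5.0568, so e_2 = (0.4803, -0.2260, 0.8475).

Q = [[-0.8729, 0.4803], [-0.2182, -0.2260], [0.4364, 0.8475]], R = [[4.5826, -0.6547], [0.0000, 5.0568]]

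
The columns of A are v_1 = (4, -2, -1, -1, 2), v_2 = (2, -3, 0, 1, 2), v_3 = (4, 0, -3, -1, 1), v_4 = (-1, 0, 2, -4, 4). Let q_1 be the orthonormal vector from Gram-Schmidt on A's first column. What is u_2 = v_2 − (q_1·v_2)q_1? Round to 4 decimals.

v_1 = (4, -2, -1, -1, 2); ‖v_1‖ = 5.0990, so q_1 = (0.7845, -0.3922, -0.1961, -0.1961, 0.3922).
q_1·v_2 = 0.7845·2 + (-0.3922)·(-3) + (-0.1961)·0 + (-0.1961)·1 + 0.3922·2 = 3.3340.
u_2 = v_2 − 3.3340·q_1 = (-0.6154, -1.6923, 0.6538, 1.6538, 0.6923).

u_2 = (-0.6154, -1.6923, 0.6538, 1.6538, 0.6923)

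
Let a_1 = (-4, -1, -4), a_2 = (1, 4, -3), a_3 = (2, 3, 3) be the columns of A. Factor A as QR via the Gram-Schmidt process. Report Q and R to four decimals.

Q = [[-0.6963, 0.2940, -0.6548], [-0.1741, 0.8159, 0.5514], [-0.6963, -0.4979, 0.5169]], R = [[5.7446, 0.6963, -4.0038], [0.0000, 5.0513, 1.5418], [0.0000, 0.0000, 1.8954]]

q_1 = a_1/‖a_1‖ = (-4, -1, -4)/5.7446 = (-0.6963, -0.1741, -0.6963).
r_{12} = q_1·a_2 = 0.6963.
u_2 = a_2 − 0.6963·q_1 = (1.4848, 4.1212, -2.5152).
‖u_2‖ = 5.0513, so q_2 = (0.2940, 0.8159, -0.4979).
r_{13} = q_1·a_3 = -4.0038; r_{23} = q_2·a_3 = 1.5418.
u_3 = a_3 + 4.0038·q_1 − 1.5418·q_2 = (-1.2411, 1.0451, 0.9798).
‖u_3‖ = 1.8954, so q_3 = (-0.6548, 0.5514, 0.5169).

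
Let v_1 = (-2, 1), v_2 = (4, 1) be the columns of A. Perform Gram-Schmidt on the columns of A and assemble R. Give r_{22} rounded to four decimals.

r_{22} = 2.6833

q_1 = v_1/‖v_1‖ = (-2, 1)/2.2361 = (-0.8944, 0.4472).
r_{12} = q_1·v_2 = -3.1305.
u_2 = v_2 + 3.1305·q_1 = (1.2000, 2.4000).
r_{22} = ‖u_2‖ = 2.6833.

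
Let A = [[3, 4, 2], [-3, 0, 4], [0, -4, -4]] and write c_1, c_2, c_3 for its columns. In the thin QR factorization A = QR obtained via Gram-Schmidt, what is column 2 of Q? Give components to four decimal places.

c_1 = (3, -3, 0); ‖c_1‖ = 4.2426, so q_1 = (0.7071, -0.7071, 0.0000).
q_1·c_2 = 0.7071·4 + (-0.7071)·0 + 0.0000·(-4) = 2.8284.
u_2 = c_2 − 2.8284·q_1 = (2.0000, 2.0000, -4.0000).
‖u_2‖ = 4.8990, so q_2 = (0.4082, 0.4082, -0.8165).

q_2 = (0.4082, 0.4082, -0.8165)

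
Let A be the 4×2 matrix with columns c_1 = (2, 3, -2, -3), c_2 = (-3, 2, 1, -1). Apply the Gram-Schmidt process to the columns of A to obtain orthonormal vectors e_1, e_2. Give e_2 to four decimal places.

e_1 = c_1/‖c_1‖ = (2, 3, -2, -3)/5.0990 = (0.3922, 0.5883, -0.3922, -0.5883).
r_{12} = e_1·c_2 = 0.1961.
u_2 = c_2 − 0.1961·e_1 = (-3.0769, 1.8846, 1.0769, -0.8846).
‖u_2‖ = 3.8680, so e_2 = (-0.7955, 0.4872, 0.2784, -0.2287).

e_2 = (-0.7955, 0.4872, 0.2784, -0.2287)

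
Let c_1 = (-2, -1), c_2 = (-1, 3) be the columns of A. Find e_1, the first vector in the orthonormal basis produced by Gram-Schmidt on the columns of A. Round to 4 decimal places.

c_1 = (-2, -1); ‖c_1‖ = 2.2361, so e_1 = (-0.8944, -0.4472).

e_1 = (-0.8944, -0.4472)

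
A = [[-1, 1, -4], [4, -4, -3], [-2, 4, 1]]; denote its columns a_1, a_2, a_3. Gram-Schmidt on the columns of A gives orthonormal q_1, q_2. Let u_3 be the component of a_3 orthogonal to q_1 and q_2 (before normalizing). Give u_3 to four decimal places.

u_3 = (-4.4706, -1.1176, 0.0000)

a_1 = (-1, 4, -2); ‖a_1‖ = 4.5826, so q_1 = (-0.2182, 0.8729, -0.4364).
q_1·a_2 = (-0.2182)·1 + 0.8729·(-4) + (-0.4364)·4 = -5.4554.
u_2 = a_2 + 5.4554·q_1 = (-0.1905, 0.7619, 1.6190).
‖u_2‖ = 1.7995, so q_2 = (-0.1059, 0.4234, 0.8997).
q_1·a_3 = (-0.2182)·(-4) + 0.8729·(-3) + (-0.4364)·1 = -2.1822; q_2·a_3 = (-0.1059)·(-4) + 0.4234·(-3) + 0.8997·1 = 0.0529.
u_3 = a_3 + 2.1822·q_1 − 0.0529·q_2 = (-4.4706, -1.1176, 0.0000).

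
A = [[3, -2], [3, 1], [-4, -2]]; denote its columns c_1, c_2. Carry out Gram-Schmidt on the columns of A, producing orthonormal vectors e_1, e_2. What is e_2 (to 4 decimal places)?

e_2 = (-0.8492, 0.1944, -0.4911)

e_1 = c_1/‖c_1‖ = (3, 3, -4)/5.8310 = (0.5145, 0.5145, -0.6860).
r_{12} = e_1·c_2 = 0.8575.
u_2 = c_2 − 0.8575·e_1 = (-2.4412, 0.5588, -1.4118).
‖u_2‖ = 2.8748, so e_2 = (-0.8492, 0.1944, -0.4911).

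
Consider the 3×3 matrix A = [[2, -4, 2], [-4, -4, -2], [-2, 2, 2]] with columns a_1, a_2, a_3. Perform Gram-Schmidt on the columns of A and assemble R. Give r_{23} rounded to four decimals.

a_1 = (2, -4, -2); ‖a_1‖ = 4.8990, so e_1 = (0.4082, -0.8165, -0.4082).
e_1·a_2 = 0.4082·(-4) + (-0.8165)·(-4) + (-0.4082)·2 = 0.8165.
u_2 = a_2 − 0.8165·e_1 = (-4.3333, -3.3333, 2.3333).
‖u_2‖ = 5.9442, so e_2 = (-0.7290, -0.5608, 0.3925).
r_{23} = e_2·a_3 = 0.4486.

r_{23} = 0.4486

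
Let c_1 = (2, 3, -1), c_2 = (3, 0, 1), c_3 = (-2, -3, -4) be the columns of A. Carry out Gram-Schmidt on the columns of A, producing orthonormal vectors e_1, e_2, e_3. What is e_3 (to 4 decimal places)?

e_3 = (0.2798, -0.4663, -0.8393)

e_1 = c_1/‖c_1‖ = (2, 3, -1)/3.7417 = (0.5345, 0.8018, -0.2673).
r_{12} = e_1·c_2 = 1.3363.
u_2 = c_2 − 1.3363·e_1 = (2.2857, -1.0714, 1.3571).
‖u_2‖ = 2.8661, so e_2 = (0.7975, -0.3738, 0.4735).
r_{13} = e_1·c_3 = -2.4054; r_{23} = e_2·c_3 = -2.3676.
u_3 = c_3 + 2.4054·e_1 + 2.3676·e_2 = (1.1739, -1.9565, -3.5217).
‖u_3‖ = 4.1963, so e_3 = (0.2798, -0.4663, -0.8393).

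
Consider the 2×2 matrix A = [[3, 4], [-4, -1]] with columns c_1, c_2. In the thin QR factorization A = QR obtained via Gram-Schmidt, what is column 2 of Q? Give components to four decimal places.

c_1 = (3, -4); ‖c_1‖ = 5.0000, so e_1 = (0.6000, -0.8000).
e_1·c_2 = 0.6000·4 + (-0.8000)·(-1) = 3.2000.
u_2 = c_2 − 3.2000·e_1 = (2.0800, 1.5600).
‖u_2‖ = 2.6000, so e_2 = (0.8000, 0.6000).

e_2 = (0.8000, 0.6000)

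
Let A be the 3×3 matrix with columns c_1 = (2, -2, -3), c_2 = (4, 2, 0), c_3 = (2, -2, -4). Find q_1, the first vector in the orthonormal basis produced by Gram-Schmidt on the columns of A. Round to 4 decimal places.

c_1 = (2, -2, -3); ‖c_1‖ = 4.1231, so q_1 = (0.4851, -0.4851, -0.7276).

q_1 = (0.4851, -0.4851, -0.7276)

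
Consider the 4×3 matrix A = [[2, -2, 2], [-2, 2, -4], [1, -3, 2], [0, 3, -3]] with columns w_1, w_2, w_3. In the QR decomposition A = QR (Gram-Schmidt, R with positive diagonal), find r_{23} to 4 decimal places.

r_{23} = -2.7908

e_1 = w_1/‖w_1‖ = (2, -2, 1, 0)/3.0000 = (0.6667, -0.6667, 0.3333, 0.0000).
r_{12} = e_1·w_2 = -3.6667.
u_2 = w_2 + 3.6667·e_1 = (0.4444, -0.4444, -1.7778, 3.0000).
‖u_2‖ = 3.5434, so e_2 = (0.1254, -0.1254, -0.5017, 0.8466).
r_{23} = e_2·w_3 = -2.7908.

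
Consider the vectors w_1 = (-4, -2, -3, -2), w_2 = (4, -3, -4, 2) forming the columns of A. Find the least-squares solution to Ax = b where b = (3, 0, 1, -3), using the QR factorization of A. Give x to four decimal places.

x = (-0.2708, 0.0324)

w_1 = (-4, -2, -3, -2); ‖w_1‖ = 5.7446, so q_1 = (-0.6963, -0.3482, -0.5222, -0.3482).
q_1·w_2 = (-0.6963)·4 + (-0.3482)·(-3) + (-0.5222)·(-4) + (-0.3482)·2 = -0.3482.
u_2 = w_2 + 0.3482·q_1 = (3.7576, -3.1212, -4.1818, 1.8788).
‖u_2‖ = 6.6992, so q_2 = (0.5609, -0.4659, -0.6242, 0.2805).
Qᵀb = (-1.5667, 0.2171).
Back-substitute: x_2 = 0.2171/6.6992 = 0.0324.
x_1 = (-1.5667 + 0.3482·0.0324)/5.7446 = -0.2708.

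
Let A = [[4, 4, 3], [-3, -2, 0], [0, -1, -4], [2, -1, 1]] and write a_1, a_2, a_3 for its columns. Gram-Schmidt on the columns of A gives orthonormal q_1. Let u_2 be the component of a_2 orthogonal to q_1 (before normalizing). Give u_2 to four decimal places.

a_1 = (4, -3, 0, 2); ‖a_1‖ = 5.3852, so q_1 = (0.7428, -0.5571, 0.0000, 0.3714).
q_1·a_2 = 0.7428·4 + (-0.5571)·(-2) + 0.0000·(-1) + 0.3714·(-1) = 3.7139.
u_2 = a_2 − 3.7139·q_1 = (1.2414, 0.0690, -1.0000, -2.3793).

u_2 = (1.2414, 0.0690, -1.0000, -2.3793)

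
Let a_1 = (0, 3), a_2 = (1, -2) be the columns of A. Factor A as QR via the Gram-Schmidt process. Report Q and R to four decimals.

a_1 = (0, 3); ‖a_1‖ = 3.0000, so e_1 = (0.0000, 1.0000).
e_1·a_2 = 0.0000·1 + 1.0000·(-2) = -2.0000.
u_2 = a_2 + 2.0000·e_1 = (1.0000, 0.0000).
‖u_2‖ = 1.0000, so e_2 = (1.0000, 0.0000).

Q = [[0.0000, 1.0000], [1.0000, 0.0000]], R = [[3.0000, -2.0000], [0.0000, 1.0000]]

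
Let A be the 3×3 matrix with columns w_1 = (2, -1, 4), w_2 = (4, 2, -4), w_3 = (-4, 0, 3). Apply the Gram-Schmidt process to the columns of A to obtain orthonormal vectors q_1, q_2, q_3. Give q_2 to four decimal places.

w_1 = (2, -1, 4); ‖w_1‖ = 4.5826, so q_1 = (0.4364, -0.2182, 0.8729).
q_1·w_2 = 0.4364·4 + (-0.2182)·2 + 0.8729·(-4) = -2.1822.
u_2 = w_2 + 2.1822·q_1 = (4.9524, 1.5238, -2.0952).
‖u_2‖ = 5.5891, so q_2 = (0.8861, 0.2726, -0.3749).

q_2 = (0.8861, 0.2726, -0.3749)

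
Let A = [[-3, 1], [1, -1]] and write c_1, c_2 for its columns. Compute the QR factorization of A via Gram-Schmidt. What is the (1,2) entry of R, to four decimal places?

r_{12} = -1.2649

c_1 = (-3, 1); ‖c_1‖ = 3.1623, so e_1 = (-0.9487, 0.3162).
r_{12} = e_1·c_2 = -1.2649.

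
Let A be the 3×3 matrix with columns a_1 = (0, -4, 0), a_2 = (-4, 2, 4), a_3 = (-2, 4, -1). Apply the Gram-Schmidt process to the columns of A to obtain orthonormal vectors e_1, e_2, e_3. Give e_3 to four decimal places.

e_1 = a_1/‖a_1‖ = (0, -4, 0)/4.0000 = (0.0000, -1.0000, 0.0000).
r_{12} = e_1·a_2 = -2.0000.
u_2 = a_2 + 2.0000·e_1 = (-4.0000, 0.0000, 4.0000).
‖u_2‖ = 5.6569, so e_2 = (-0.7071, 0.0000, 0.7071).
r_{13} = e_1·a_3 = -4.0000; r_{23} = e_2·a_3 = 0.7071.
u_3 = a_3 + 4.0000·e_1 − 0.7071·e_2 = (-1.5000, 0.0000, -1.5000).
‖u_3‖ = 2.1213, so e_3 = (-0.7071, 0.0000, -0.7071).

e_3 = (-0.7071, 0.0000, -0.7071)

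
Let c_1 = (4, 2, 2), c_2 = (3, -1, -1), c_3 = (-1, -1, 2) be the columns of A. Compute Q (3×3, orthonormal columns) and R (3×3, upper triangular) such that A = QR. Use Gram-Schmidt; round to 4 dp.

Q = [[0.8165, 0.5774, 0.0000], [0.4082, -0.5774, -0.7071], [0.4082, -0.5774, 0.7071]], R = [[4.8990, 1.6330, -0.4082], [0.0000, 2.8868, -1.1547], [0.0000, 0.0000, 2.1213]]

e_1 = c_1/‖c_1‖ = (4, 2, 2)/4.8990 = (0.8165, 0.4082, 0.4082).
r_{12} = e_1·c_2 = 1.6330.
u_2 = c_2 − 1.6330·e_1 = (1.6667, -1.6667, -1.6667).
‖u_2‖ = 2.8868, so e_2 = (0.5774, -0.5774, -0.5774).
r_{13} = e_1·c_3 = -0.4082; r_{23} = e_2·c_3 = -1.1547.
u_3 = c_3 + 0.4082·e_1 + 1.1547·e_2 = (0.0000, -1.5000, 1.5000).
‖u_3‖ = 2.1213, so e_3 = (0.0000, -0.7071, 0.7071).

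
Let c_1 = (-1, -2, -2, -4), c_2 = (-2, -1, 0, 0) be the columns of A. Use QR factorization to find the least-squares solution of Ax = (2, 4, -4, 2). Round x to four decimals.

c_1 = (-1, -2, -2, -4); ‖c_1‖ = 5.0000, so e_1 = (-0.2000, -0.4000, -0.4000, -0.8000).
e_1·c_2 = (-0.2000)·(-2) + (-0.4000)·(-1) + (-0.4000)·0 + (-0.8000)·0 = 0.8000.
u_2 = c_2 − 0.8000·e_1 = (-1.8400, -0.6800, 0.3200, 0.6400).
‖u_2‖ = 2.0881, so e_2 = (-0.8812, -0.3257, 0.1533, 0.3065).
Qᵀb = (-2.0000, -3.0650).
Back-substitute: x_2 = -3.0650/2.0881 = -1.4679.
x_1 = (-2.0000 − 0.8000·(-1.4679))/5.0000 = -0.1651.

x = (-0.1651, -1.4679)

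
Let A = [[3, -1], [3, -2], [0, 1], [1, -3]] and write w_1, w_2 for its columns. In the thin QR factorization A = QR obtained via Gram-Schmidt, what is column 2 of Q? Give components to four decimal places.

w_1 = (3, 3, 0, 1); ‖w_1‖ = 4.3589, so q_1 = (0.6882, 0.6882, 0.0000, 0.2294).
q_1·w_2 = 0.6882·(-1) + 0.6882·(-2) + 0.0000·1 + 0.2294·(-3) = -2.7530.
u_2 = w_2 + 2.7530·q_1 = (0.8947, -0.1053, 1.0000, -2.3684).
‖u_2‖ = 2.7242, so q_2 = (0.3284, -0.0386, 0.3671, -0.8694).

q_2 = (0.3284, -0.0386, 0.3671, -0.8694)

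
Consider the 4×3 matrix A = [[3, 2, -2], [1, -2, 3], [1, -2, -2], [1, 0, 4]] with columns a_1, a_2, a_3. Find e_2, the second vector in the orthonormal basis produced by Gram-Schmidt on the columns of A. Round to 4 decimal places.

a_1 = (3, 1, 1, 1); ‖a_1‖ = 3.4641, so e_1 = (0.8660, 0.2887, 0.2887, 0.2887).
e_1·a_2 = 0.8660·2 + 0.2887·(-2) + 0.2887·(-2) + 0.2887·0 = 0.5774.
u_2 = a_2 − 0.5774·e_1 = (1.5000, -2.1667, -2.1667, -0.1667).
‖u_2‖ = 3.4157, so e_2 = (0.4392, -0.6343, -0.6343, -0.0488).

e_2 = (0.4392, -0.6343, -0.6343, -0.0488)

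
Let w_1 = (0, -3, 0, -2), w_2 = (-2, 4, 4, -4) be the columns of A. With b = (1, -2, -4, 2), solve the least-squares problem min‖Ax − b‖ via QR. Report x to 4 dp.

x = (-0.0485, -0.6576)

e_1 = w_1/‖w_1‖ = (0, -3, 0, -2)/3.6056 = (0.0000, -0.8321, 0.0000, -0.5547).
r_{12} = e_1·w_2 = -1.1094.
u_2 = w_2 + 1.1094·e_1 = (-2.0000, 3.0769, 4.0000, -4.6154).
‖u_2‖ = 7.1253, so e_2 = (-0.2807, 0.4318, 0.5614, -0.6478).
Qᵀb = (0.5547, -4.6854).
Back-substitute: x_2 = -4.6854/7.1253 = -0.6576.
x_1 = (0.5547 + 1.1094·(-0.6576))/3.6056 = -0.0485.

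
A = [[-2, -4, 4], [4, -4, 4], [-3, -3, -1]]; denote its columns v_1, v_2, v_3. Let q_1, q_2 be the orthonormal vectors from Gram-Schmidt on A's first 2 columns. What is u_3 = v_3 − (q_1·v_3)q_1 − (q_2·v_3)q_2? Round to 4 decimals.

u_3 = (1.9394, -0.4848, -1.9394)

v_1 = (-2, 4, -3); ‖v_1‖ = 5.3852, so q_1 = (-0.3714, 0.7428, -0.5571).
q_1·v_2 = (-0.3714)·(-4) + 0.7428·(-4) + (-0.5571)·(-3) = 0.1857.
u_2 = v_2 − 0.1857·q_1 = (-3.9310, -4.1379, -2.8966).
‖u_2‖ = 6.4004, so q_2 = (-0.6142, -0.6465, -0.4526).
q_1·v_3 = (-0.3714)·4 + 0.7428·4 + (-0.5571)·(-1) = 2.0426; q_2·v_3 = (-0.6142)·4 + (-0.6465)·4 + (-0.4526)·(-1) = -4.5902.
u_3 = v_3 − 2.0426·q_1 + 4.5902·q_2 = (1.9394, -0.4848, -1.9394).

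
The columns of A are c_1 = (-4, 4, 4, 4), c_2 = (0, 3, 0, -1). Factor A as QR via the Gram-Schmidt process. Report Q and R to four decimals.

Q = [[-0.5000, 0.1667], [0.5000, 0.8333], [0.5000, -0.1667], [0.5000, -0.5000]], R = [[8.0000, 1.0000], [0.0000, 3.0000]]

e_1 = c_1/‖c_1‖ = (-4, 4, 4, 4)/8.0000 = (-0.5000, 0.5000, 0.5000, 0.5000).
r_{12} = e_1·c_2 = 1.0000.
u_2 = c_2 − 1.0000·e_1 = (0.5000, 2.5000, -0.5000, -1.5000).
‖u_2‖ = 3.0000, so e_2 = (0.1667, 0.8333, -0.1667, -0.5000).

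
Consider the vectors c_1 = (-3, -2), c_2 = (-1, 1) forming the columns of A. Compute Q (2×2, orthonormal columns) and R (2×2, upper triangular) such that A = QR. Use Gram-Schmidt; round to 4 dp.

Q = [[-0.8321, -0.5547], [-0.5547, 0.8321]], R = [[3.6056, 0.2774], [0.0000, 1.3868]]

c_1 = (-3, -2); ‖c_1‖ = 3.6056, so e_1 = (-0.8321, -0.5547).
e_1·c_2 = (-0.8321)·(-1) + (-0.5547)·1 = 0.2774.
u_2 = c_2 − 0.2774·e_1 = (-0.7692, 1.1538).
‖u_2‖ = 1.3868, so e_2 = (-0.5547, 0.8321).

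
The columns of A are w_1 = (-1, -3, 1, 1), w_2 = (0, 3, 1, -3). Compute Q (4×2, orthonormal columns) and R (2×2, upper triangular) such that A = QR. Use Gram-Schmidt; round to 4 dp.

w_1 = (-1, -3, 1, 1); ‖w_1‖ = 3.4641, so e_1 = (-0.2887, -0.8660, 0.2887, 0.2887).
e_1·w_2 = (-0.2887)·0 + (-0.8660)·3 + 0.2887·1 + 0.2887·(-3) = -3.1754.
u_2 = w_2 + 3.1754·e_1 = (-0.9167, 0.2500, 1.9167, -2.0833).
‖u_2‖ = 2.9861, so e_2 = (-0.3070, 0.0837, 0.6419, -0.6977).

Q = [[-0.2887, -0.3070], [-0.8660, 0.0837], [0.2887, 0.6419], [0.2887, -0.6977]], R = [[3.4641, -3.1754], [0.0000, 2.9861]]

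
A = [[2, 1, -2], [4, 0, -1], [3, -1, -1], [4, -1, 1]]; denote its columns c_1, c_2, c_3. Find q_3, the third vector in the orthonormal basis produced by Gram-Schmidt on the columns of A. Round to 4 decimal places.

q_3 = (-0.1808, 0.0767, -0.7778, 0.5970)

c_1 = (2, 4, 3, 4); ‖c_1‖ = 6.7082, so q_1 = (0.2981, 0.5963, 0.4472, 0.5963).
q_1·c_2 = 0.2981·1 + 0.5963·0 + 0.4472·(-1) + 0.5963·(-1) = -0.7454.
u_2 = c_2 + 0.7454·q_1 = (1.2222, 0.4444, -0.6667, -0.5556).
‖u_2‖ = 1.5635, so q_2 = (0.7817, 0.2843, -0.4264, -0.3553).
q_1·c_3 = 0.2981·(-2) + 0.5963·(-1) + 0.4472·(-1) + 0.5963·1 = -1.0435; q_2·c_3 = 0.7817·(-2) + 0.2843·(-1) + (-0.4264)·(-1) + (-0.3553)·1 = -1.7767.
u_3 = c_3 + 1.0435·q_1 + 1.7767·q_2 = (-0.3000, 0.1273, -1.2909, 0.9909).
‖u_3‖ = 1.6597, so q_3 = (-0.1808, 0.0767, -0.7778, 0.5970).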